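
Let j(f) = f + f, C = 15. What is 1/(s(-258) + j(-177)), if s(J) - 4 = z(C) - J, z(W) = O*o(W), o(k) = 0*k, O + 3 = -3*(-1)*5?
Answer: -1/92 ≈ -0.010870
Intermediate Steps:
j(f) = 2*f
O = 12 (O = -3 - 3*(-1)*5 = -3 + 3*5 = -3 + 15 = 12)
o(k) = 0
z(W) = 0 (z(W) = 12*0 = 0)
s(J) = 4 - J (s(J) = 4 + (0 - J) = 4 - J)
1/(s(-258) + j(-177)) = 1/((4 - 1*(-258)) + 2*(-177)) = 1/((4 + 258) - 354) = 1/(262 - 354) = 1/(-92) = -1/92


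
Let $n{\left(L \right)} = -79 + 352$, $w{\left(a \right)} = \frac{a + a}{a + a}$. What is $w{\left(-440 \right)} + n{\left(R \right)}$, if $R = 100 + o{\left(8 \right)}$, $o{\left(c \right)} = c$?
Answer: $274$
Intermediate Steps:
$w{\left(a \right)} = 1$ ($w{\left(a \right)} = \frac{2 a}{2 a} = 2 a \frac{1}{2 a} = 1$)
$R = 108$ ($R = 100 + 8 = 108$)
$n{\left(L \right)} = 273$
$w{\left(-440 \right)} + n{\left(R \right)} = 1 + 273 = 274$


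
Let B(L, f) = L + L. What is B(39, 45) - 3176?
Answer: -3098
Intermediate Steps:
B(L, f) = 2*L
B(39, 45) - 3176 = 2*39 - 3176 = 78 - 3176 = -3098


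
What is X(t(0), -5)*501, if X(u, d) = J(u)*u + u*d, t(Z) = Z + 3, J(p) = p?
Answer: -3006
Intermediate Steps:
t(Z) = 3 + Z
X(u, d) = u² + d*u (X(u, d) = u*u + u*d = u² + d*u)
X(t(0), -5)*501 = ((3 + 0)*(-5 + (3 + 0)))*501 = (3*(-5 + 3))*501 = (3*(-2))*501 = -6*501 = -3006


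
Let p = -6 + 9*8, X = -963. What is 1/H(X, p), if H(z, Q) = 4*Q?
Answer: 1/264 ≈ 0.0037879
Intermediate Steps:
p = 66 (p = -6 + 72 = 66)
1/H(X, p) = 1/(4*66) = 1/264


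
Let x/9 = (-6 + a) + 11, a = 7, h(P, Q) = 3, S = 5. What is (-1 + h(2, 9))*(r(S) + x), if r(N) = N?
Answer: 226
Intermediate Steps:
x = 108 (x = 9*((-6 + 7) + 11) = 9*(1 + 11) = 9*12 = 108)
(-1 + h(2, 9))*(r(S) + x) = (-1 + 3)*(5 + 108) = 2*113 = 226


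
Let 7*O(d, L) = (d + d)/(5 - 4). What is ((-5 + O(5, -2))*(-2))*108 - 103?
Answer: 4679/7 ≈ 668.43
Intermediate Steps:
O(d, L) = 2*d/7 (O(d, L) = ((d + d)/(5 - 4))/7 = ((2*d)/1)/7 = ((2*d)*1)/7 = (2*d)/7 = 2*d/7)
((-5 + O(5, -2))*(-2))*108 - 103 = ((-5 + (2/7)*5)*(-2))*108 - 103 = ((-5 + 10/7)*(-2))*108 - 103 = -25/7*(-2)*108 - 103 = (50/7)*108 - 103 = 5400/7 - 103 = 4679/7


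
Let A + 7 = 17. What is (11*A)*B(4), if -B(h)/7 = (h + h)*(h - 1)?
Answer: -18480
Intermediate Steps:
A = 10 (A = -7 + 17 = 10)
B(h) = -14*h*(-1 + h) (B(h) = -7*(h + h)*(h - 1) = -7*2*h*(-1 + h) = -14*h*(-1 + h))
(11*A)*B(4) = (11*10)*(14*4*(1 - 1*4)) = 110*(14*4*(1 - 4)) = 110*(14*4*(-3)) = 110*(-168) = -18480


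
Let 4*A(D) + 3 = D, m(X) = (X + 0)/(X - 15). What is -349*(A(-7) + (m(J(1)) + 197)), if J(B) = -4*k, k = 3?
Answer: -1224641/18 ≈ -68036.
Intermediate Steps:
J(B) = -12 (J(B) = -4*3 = -12)
m(X) = X/(-15 + X)
A(D) = -3/4 + D/4
-349*(A(-7) + (m(J(1)) + 197)) = -349*((-3/4 + (1/4)*(-7)) + (-12/(-15 - 12) + 197)) = -349*((-3/4 - 7/4) + (-12/(-27) + 197)) = -349*(-5/2 + (-12*(-1/27) + 197)) = -349*(-5/2 + (4/9 + 197)) = -349*(-5/2 + 1777/9) = -349*3509/18 = -1224641/18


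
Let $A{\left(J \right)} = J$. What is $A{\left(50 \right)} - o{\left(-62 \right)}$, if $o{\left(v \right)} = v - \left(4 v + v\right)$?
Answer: $-198$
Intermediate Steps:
$o{\left(v \right)} = - 4 v$ ($o{\left(v \right)} = v - 5 v = - 4 v$)
$A{\left(50 \right)} - o{\left(-62 \right)} = 50 - \left(-4\right) \left(-62\right) = 50 - 248 = -198$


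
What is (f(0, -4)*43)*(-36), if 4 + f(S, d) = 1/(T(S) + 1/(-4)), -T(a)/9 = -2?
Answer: 433440/71 ≈ 6104.8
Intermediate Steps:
T(a) = 18 (T(a) = -9*(-2) = 18)
f(S, d) = -280/71 (f(S, d) = -4 + 1/(18 + 1/(-4)) = -4 + 1/(18 + 1*(-¼)) = -4 + 1/(18 - ¼) = -4 + 1/(71/4) = -4 + 4/71 = -280/71)
(f(0, -4)*43)*(-36) = -280/71*43*(-36) = -12040/71*(-36) = 433440/71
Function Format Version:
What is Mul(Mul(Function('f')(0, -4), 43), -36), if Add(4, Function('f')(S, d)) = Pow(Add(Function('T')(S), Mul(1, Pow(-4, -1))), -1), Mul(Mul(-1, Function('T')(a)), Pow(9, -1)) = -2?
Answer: Rational(433440, 71) ≈ 6104.8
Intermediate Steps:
Function('T')(a) = 18 (Function('T')(a) = Mul(-9, -2) = 18)
Function('f')(S, d) = Rational(-280, 71) (Function('f')(S, d) = Add(-4, Pow(Add(18, Mul(1, Pow(-4, -1))), -1)) = Add(-4, Pow(Add(18, Mul(1, Rational(-1, 4))), -1)) = Add(-4, Pow(Add(18, Rational(-1, 4)), -1)) = Add(-4, Pow(Rational(71, 4), -1)) = Add(-4, Rational(4, 71)) = Rational(-280, 71))
Mul(Mul(Function('f')(0, -4), 43), -36) = Mul(Mul(Rational(-280, 71), 43), -36) = Mul(Rational(-12040, 71), -36) = Rational(433440, 71)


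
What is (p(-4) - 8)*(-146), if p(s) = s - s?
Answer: 1168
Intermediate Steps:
p(s) = 0
(p(-4) - 8)*(-146) = (0 - 8)*(-146) = -8*(-146) = 1168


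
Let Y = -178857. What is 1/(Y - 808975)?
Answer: -1/987832 ≈ -1.0123e-6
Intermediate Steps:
1/(Y - 808975) = 1/(-178857 - 808975) = 1/(-987832) = -1/987832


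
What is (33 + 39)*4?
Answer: 288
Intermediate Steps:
(33 + 39)*4 = 72*4 = 288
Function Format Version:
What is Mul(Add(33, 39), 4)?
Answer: 288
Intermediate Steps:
Mul(Add(33, 39), 4) = Mul(72, 4) = 288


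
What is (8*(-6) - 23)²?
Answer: 5041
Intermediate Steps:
(8*(-6) - 23)² = (-48 - 23)² = (-71)² = 5041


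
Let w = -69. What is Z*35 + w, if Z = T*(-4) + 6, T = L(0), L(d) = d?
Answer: 141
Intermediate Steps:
T = 0
Z = 6 (Z = 0*(-4) + 6 = 0 + 6 = 6)
Z*35 + w = 6*35 - 69 = 210 - 69 = 141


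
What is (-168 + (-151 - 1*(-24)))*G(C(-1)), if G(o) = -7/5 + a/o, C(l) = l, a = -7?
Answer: -1652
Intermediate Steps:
G(o) = -7/5 - 7/o
(-168 + (-151 - 1*(-24)))*G(C(-1)) = (-168 + (-151 - 1*(-24)))*(-7/5 - 7/(-1)) = (-168 + (-151 + 24))*(-7/5 - 7*(-1)) = (-168 - 127)*(-7/5 + 7) = -295*28/5 = -1652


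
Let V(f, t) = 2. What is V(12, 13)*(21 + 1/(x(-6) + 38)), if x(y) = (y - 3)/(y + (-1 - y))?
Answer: 1976/47 ≈ 42.043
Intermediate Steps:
x(y) = 3 - y (x(y) = (-3 + y)/(-1) = (-3 + y)*(-1) = 3 - y)
V(12, 13)*(21 + 1/(x(-6) + 38)) = 2*(21 + 1/((3 - 1*(-6)) + 38)) = 2*(21 + 1/((3 + 6) + 38)) = 2*(21 + 1/(9 + 38)) = 2*(21 + 1/47) = 2*(988/47) = 1976/47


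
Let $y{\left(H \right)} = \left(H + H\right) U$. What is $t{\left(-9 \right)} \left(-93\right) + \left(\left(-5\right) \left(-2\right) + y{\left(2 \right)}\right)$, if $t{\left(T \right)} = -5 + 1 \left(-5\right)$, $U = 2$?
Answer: $948$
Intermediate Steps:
$y{\left(H \right)} = 4 H$ ($y{\left(H \right)} = \left(H + H\right) 2 = 2 H 2 = 4 H$)
$t{\left(T \right)} = -10$ ($t{\left(T \right)} = -5 - 5 = -10$)
$t{\left(-9 \right)} \left(-93\right) + \left(\left(-5\right) \left(-2\right) + y{\left(2 \right)}\right) = \left(-10\right) \left(-93\right) + \left(\left(-5\right) \left(-2\right) + 4 \cdot 2\right) = 930 + \left(10 + 8\right) = 930 + 18 = 948$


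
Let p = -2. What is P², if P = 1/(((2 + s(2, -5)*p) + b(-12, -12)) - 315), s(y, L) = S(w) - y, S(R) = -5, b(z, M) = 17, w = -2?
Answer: 1/79524 ≈ 1.2575e-5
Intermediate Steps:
s(y, L) = -5 - y
P = -1/282 (P = 1/(((2 + (-5 - 1*2)*(-2)) + 17) - 315) = 1/(((2 + (-5 - 2)*(-2)) + 17) - 315) = 1/(((2 - 7*(-2)) + 17) - 315) = 1/(((2 + 14) + 17) - 315) = 1/((16 + 17) - 315) = 1/(33 - 315) = 1/(-282) = -1/282 ≈ -0.0035461)
P² = (-1/282)² = 1/79524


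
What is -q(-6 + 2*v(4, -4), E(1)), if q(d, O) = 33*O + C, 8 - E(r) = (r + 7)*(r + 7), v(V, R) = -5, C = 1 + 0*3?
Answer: 1847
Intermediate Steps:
C = 1 (C = 1 + 0 = 1)
E(r) = 8 - (7 + r)**2 (E(r) = 8 - (r + 7)*(r + 7) = 8 - (7 + r)*(7 + r) = 8 - (7 + r)**2)
q(d, O) = 1 + 33*O (q(d, O) = 33*O + 1 = 1 + 33*O)
-q(-6 + 2*v(4, -4), E(1)) = -(1 + 33*(8 - (7 + 1)**2)) = -(1 + 33*(8 - 1*8**2)) = -(1 + 33*(8 - 1*64)) = -(1 + 33*(8 - 64)) = -(1 + 33*(-56)) = -(1 - 1848) = -1*(-1847) = 1847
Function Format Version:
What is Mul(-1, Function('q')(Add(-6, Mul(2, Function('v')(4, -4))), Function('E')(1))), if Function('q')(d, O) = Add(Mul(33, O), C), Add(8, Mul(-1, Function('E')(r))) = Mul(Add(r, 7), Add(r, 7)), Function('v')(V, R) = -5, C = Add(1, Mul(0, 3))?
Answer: 1847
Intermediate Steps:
C = 1 (C = Add(1, 0) = 1)
Function('E')(r) = Add(8, Mul(-1, Pow(Add(7, r), 2))) (Function('E')(r) = Add(8, Mul(-1, Mul(Add(r, 7), Add(r, 7)))) = Add(8, Mul(-1, Mul(Add(7, r), Add(7, r)))) = Add(8, Mul(-1, Pow(Add(7, r), 2))))
Function('q')(d, O) = Add(1, Mul(33, O)) (Function('q')(d, O) = Add(Mul(33, O), 1) = Add(1, Mul(33, O)))
Mul(-1, Function('q')(Add(-6, Mul(2, Function('v')(4, -4))), Function('E')(1))) = Mul(-1, Add(1, Mul(33, Add(8, Mul(-1, Pow(Add(7, 1), 2)))))) = Mul(-1, Add(1, Mul(33, Add(8, Mul(-1, Pow(8, 2)))))) = Mul(-1, Add(1, Mul(33, Add(8, Mul(-1, 64))))) = Mul(-1, Add(1, Mul(33, Add(8, -64)))) = Mul(-1, Add(1, Mul(33, -56))) = Mul(-1, Add(1, -1848)) = Mul(-1, -1847) = 1847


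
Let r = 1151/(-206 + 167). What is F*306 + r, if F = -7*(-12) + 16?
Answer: 1192249/39 ≈ 30571.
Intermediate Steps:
F = 100 (F = 84 + 16 = 100)
r = -1151/39 (r = 1151/(-39) = 1151*(-1/39) = -1151/39 ≈ -29.513)
F*306 + r = 100*306 - 1151/39 = 30600 - 1151/39 = 1192249/39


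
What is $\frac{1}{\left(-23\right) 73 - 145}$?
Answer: $- \frac{1}{1824} \approx -0.00054825$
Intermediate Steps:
$\frac{1}{\left(-23\right) 73 - 145} = \frac{1}{-1679 - 145} = \frac{1}{-1824} = - \frac{1}{1824}$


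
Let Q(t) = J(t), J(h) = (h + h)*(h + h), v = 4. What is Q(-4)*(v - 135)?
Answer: -8384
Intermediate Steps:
J(h) = 4*h² (J(h) = (2*h)*(2*h) = 4*h²)
Q(t) = 4*t²
Q(-4)*(v - 135) = (4*(-4)²)*(4 - 135) = (4*16)*(-131) = 64*(-131) = -8384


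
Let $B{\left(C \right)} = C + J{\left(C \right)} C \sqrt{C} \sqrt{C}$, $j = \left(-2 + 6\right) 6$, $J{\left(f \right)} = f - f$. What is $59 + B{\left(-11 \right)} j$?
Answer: $-205$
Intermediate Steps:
$J{\left(f \right)} = 0$
$j = 24$ ($j = 4 \cdot 6 = 24$)
$B{\left(C \right)} = C$ ($B{\left(C \right)} = C + 0 C \sqrt{C} \sqrt{C} = C + 0 C^{\frac{3}{2}} \sqrt{C} = C + 0 C^{2} = C + 0 = C$)
$59 + B{\left(-11 \right)} j = 59 - 264 = -205$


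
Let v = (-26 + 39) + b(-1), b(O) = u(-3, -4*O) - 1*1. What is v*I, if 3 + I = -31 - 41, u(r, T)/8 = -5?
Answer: 2100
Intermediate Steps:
u(r, T) = -40 (u(r, T) = 8*(-5) = -40)
b(O) = -41 (b(O) = -40 - 1*1 = -40 - 1 = -41)
I = -75 (I = -3 + (-31 - 41) = -3 - 72 = -75)
v = -28 (v = (-26 + 39) - 41 = 13 - 41 = -28)
v*I = -28*(-75) = 2100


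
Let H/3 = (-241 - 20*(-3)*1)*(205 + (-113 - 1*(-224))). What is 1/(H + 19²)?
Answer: -1/171227 ≈ -5.8402e-6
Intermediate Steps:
H = -171588 (H = 3*((-241 - 20*(-3)*1)*(205 + (-113 - 1*(-224)))) = 3*((-241 - 4*(-15)*1)*(205 + (-113 + 224))) = 3*((-241 + 60*1)*(205 + 111)) = 3*((-241 + 60)*316) = 3*(-181*316) = 3*(-57196) = -171588)
1/(H + 19²) = 1/(-171588 + 19²) = 1/(-171588 + 361) = 1/(-171227) = -1/171227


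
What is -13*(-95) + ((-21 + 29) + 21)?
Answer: 1264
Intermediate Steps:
-13*(-95) + ((-21 + 29) + 21) = 1235 + (8 + 21) = 1235 + 29 = 1264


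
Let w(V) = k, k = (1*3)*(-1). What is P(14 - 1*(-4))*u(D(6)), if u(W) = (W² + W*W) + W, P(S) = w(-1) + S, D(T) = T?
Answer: 1170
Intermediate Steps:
k = -3 (k = 3*(-1) = -3)
w(V) = -3
P(S) = -3 + S
u(W) = W + 2*W² (u(W) = (W² + W²) + W = 2*W² + W = W + 2*W²)
P(14 - 1*(-4))*u(D(6)) = (-3 + (14 - 1*(-4)))*(6*(1 + 2*6)) = (-3 + (14 + 4))*(6*(1 + 12)) = (-3 + 18)*(6*13) = 15*78 = 1170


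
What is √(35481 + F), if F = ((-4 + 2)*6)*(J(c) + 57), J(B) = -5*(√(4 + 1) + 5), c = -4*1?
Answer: √(35097 + 60*√5) ≈ 187.70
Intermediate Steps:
c = -4
J(B) = -25 - 5*√5 (J(B) = -5*(√5 + 5) = -5*(5 + √5) = -25 - 5*√5)
F = -384 + 60*√5 (F = ((-4 + 2)*6)*((-25 - 5*√5) + 57) = (-2*6)*(32 - 5*√5) = -12*(32 - 5*√5) = -384 + 60*√5 ≈ -249.84)
√(35481 + F) = √(35481 + (-384 + 60*√5)) = √(35097 + 60*√5)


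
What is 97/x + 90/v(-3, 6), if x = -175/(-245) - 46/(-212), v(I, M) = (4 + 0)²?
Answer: 606887/5528 ≈ 109.78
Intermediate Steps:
v(I, M) = 16 (v(I, M) = 4² = 16)
x = 691/742 (x = -175*(-1/245) - 46*(-1/212) = 5/7 + 23/106 = 691/742 ≈ 0.93127)
97/x + 90/v(-3, 6) = 97/(691/742) + 90/16 = 97*(742/691) + 90*(1/16) = 71974/691 + 45/8 = 606887/5528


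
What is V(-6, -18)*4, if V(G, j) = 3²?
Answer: 36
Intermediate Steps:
V(G, j) = 9
V(-6, -18)*4 = 9*4 = 36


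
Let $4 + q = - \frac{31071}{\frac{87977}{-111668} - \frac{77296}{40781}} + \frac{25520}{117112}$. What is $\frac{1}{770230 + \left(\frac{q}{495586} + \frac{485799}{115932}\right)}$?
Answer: $\frac{570961561413331670521940}{439774129329147700991238410193} \approx 1.2983 \cdot 10^{-6}$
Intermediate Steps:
$q = \frac{690224110708694754}{59626012159945}$ ($q = -4 - \left(- \frac{3190}{14639} + \frac{31071}{\frac{87977}{-111668} - \frac{77296}{40781}}\right) = -4 - \left(- \frac{3190}{14639} + \frac{31071}{87977 \left(- \frac{1}{111668}\right) - \frac{77296}{40781}}\right) = -4 - \left(- \frac{3190}{14639} + \frac{31071}{- \frac{87977}{111668} - \frac{77296}{40781}}\right) = -4 - \left(- \frac{3190}{14639} + \frac{31071}{- \frac{12219279765}{4553932708}}\right) = -4 + \left(\left(-31071\right) \left(- \frac{4553932708}{12219279765}\right) + \frac{3190}{14639}\right) = -4 + \left(\frac{47165081056756}{4073093255} + \frac{3190}{14639}\right) = -4 + \frac{690462614757334534}{59626012159945} = \frac{690224110708694754}{59626012159945} \approx 11576.0$)
$\frac{1}{770230 + \left(\frac{q}{495586} + \frac{485799}{115932}\right)} = \frac{1}{770230 + \left(\frac{690224110708694754}{59626012159945 \cdot 495586} + \frac{485799}{115932}\right)} = \frac{1}{770230 + \left(\frac{690224110708694754}{59626012159945} \cdot \frac{1}{495586} + 485799 \cdot \frac{1}{115932}\right)} = \frac{1}{770230 + \left(\frac{345112055354347377}{14774908431149251385} + \frac{161933}{38644}\right)} = \frac{1}{770230 + \frac{2405881757248405124563993}{570961561413331670521940}} = \frac{1}{\frac{439774129329147700991238410193}{570961561413331670521940}} = \frac{570961561413331670521940}{439774129329147700991238410193}$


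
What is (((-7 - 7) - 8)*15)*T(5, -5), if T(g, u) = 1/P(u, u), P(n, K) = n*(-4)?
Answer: -33/2 ≈ -16.500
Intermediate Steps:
P(n, K) = -4*n
T(g, u) = -1/(4*u) (T(g, u) = 1/(-4*u) = -1/(4*u))
(((-7 - 7) - 8)*15)*T(5, -5) = (((-7 - 7) - 8)*15)*(-¼/(-5)) = ((-14 - 8)*15)*(-¼*(-⅕)) = -22*15*(1/20) = -330*1/20 = -33/2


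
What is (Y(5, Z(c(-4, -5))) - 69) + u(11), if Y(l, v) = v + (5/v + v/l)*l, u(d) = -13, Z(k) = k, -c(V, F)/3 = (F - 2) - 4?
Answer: -503/33 ≈ -15.242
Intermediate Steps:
c(V, F) = 18 - 3*F (c(V, F) = -3*((F - 2) - 4) = -3*((-2 + F) - 4) = -3*(-6 + F) = 18 - 3*F)
Y(l, v) = v + l*(5/v + v/l)
(Y(5, Z(c(-4, -5))) - 69) + u(11) = ((2*(18 - 3*(-5)) + 5*5/(18 - 3*(-5))) - 69) - 13 = ((2*(18 + 15) + 5*5/(18 + 15)) - 69) - 13 = ((2*33 + 5*5/33) - 69) - 13 = ((66 + 5*5*(1/33)) - 69) - 13 = ((66 + 25/33) - 69) - 13 = (2203/33 - 69) - 13 = -74/33 - 13 = -503/33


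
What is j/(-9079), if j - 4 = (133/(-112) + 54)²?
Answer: -715049/2324224 ≈ -0.30765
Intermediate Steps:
j = 715049/256 (j = 4 + (133/(-112) + 54)² = 4 + (133*(-1/112) + 54)² = 4 + (-19/16 + 54)² = 4 + (845/16)² = 4 + 714025/256 = 715049/256 ≈ 2793.2)
j/(-9079) = (715049/256)/(-9079) = (715049/256)*(-1/9079) = -715049/2324224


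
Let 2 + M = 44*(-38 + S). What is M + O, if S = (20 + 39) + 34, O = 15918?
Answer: 18336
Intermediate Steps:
S = 93 (S = 59 + 34 = 93)
M = 2418 (M = -2 + 44*(-38 + 93) = -2 + 44*55 = -2 + 2420 = 2418)
M + O = 2418 + 15918 = 18336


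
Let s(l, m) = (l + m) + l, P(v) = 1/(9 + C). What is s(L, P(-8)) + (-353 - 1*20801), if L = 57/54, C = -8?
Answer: -190358/9 ≈ -21151.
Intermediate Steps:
P(v) = 1 (P(v) = 1/(9 - 8) = 1/1 = 1)
L = 19/18 (L = 57*(1/54) = 19/18 ≈ 1.0556)
s(l, m) = m + 2*l
s(L, P(-8)) + (-353 - 1*20801) = (1 + 2*(19/18)) + (-353 - 1*20801) = (1 + 19/9) + (-353 - 20801) = 28/9 - 21154 = -190358/9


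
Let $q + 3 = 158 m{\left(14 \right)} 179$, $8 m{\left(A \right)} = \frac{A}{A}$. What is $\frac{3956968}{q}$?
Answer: $\frac{15827872}{14129} \approx 1120.2$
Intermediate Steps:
$m{\left(A \right)} = \frac{1}{8}$ ($m{\left(A \right)} = \frac{A \frac{1}{A}}{8} = \frac{1}{8} \cdot 1 = \frac{1}{8}$)
$q = \frac{14129}{4}$ ($q = -3 + 158 \cdot \frac{1}{8} \cdot 179 = -3 + \frac{79}{4} \cdot 179 = -3 + \frac{14141}{4} = \frac{14129}{4} \approx 3532.3$)
$\frac{3956968}{q} = \frac{3956968}{\frac{14129}{4}} = 3956968 \cdot \frac{4}{14129} = \frac{15827872}{14129}$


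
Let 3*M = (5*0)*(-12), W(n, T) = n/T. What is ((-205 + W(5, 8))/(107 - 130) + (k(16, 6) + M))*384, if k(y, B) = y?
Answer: 219792/23 ≈ 9556.2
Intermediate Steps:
M = 0 (M = ((5*0)*(-12))/3 = (0*(-12))/3 = (⅓)*0 = 0)
((-205 + W(5, 8))/(107 - 130) + (k(16, 6) + M))*384 = ((-205 + 5/8)/(107 - 130) + (16 + 0))*384 = ((-205 + 5*(⅛))/(-23) + 16)*384 = ((-205 + 5/8)*(-1/23) + 16)*384 = (-1635/8*(-1/23) + 16)*384 = (1635/184 + 16)*384 = (4579/184)*384 = 219792/23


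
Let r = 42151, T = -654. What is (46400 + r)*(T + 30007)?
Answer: 2599237503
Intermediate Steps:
(46400 + r)*(T + 30007) = (46400 + 42151)*(-654 + 30007) = 88551*29353 = 2599237503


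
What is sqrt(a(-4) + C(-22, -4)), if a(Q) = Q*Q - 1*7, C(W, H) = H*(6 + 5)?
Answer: I*sqrt(35) ≈ 5.9161*I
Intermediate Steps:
C(W, H) = 11*H (C(W, H) = H*11 = 11*H)
a(Q) = -7 + Q**2 (a(Q) = Q**2 - 7 = -7 + Q**2)
sqrt(a(-4) + C(-22, -4)) = sqrt((-7 + (-4)**2) + 11*(-4)) = sqrt((-7 + 16) - 44) = sqrt(9 - 44) = sqrt(-35) = I*sqrt(35)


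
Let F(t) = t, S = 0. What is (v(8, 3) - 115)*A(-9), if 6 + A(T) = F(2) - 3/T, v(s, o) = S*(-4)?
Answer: 1265/3 ≈ 421.67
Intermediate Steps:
v(s, o) = 0 (v(s, o) = 0*(-4) = 0)
A(T) = -4 - 3/T (A(T) = -6 + (2 - 3/T) = -4 - 3/T)
(v(8, 3) - 115)*A(-9) = (0 - 115)*(-4 - 3/(-9)) = -115*(-4 - 3*(-1/9)) = -115*(-4 + 1/3) = -115*(-11/3) = 1265/3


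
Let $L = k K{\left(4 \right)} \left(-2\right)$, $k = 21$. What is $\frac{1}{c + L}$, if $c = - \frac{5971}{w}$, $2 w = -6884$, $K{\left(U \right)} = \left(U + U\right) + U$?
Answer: $- \frac{3442}{1728797} \approx -0.001991$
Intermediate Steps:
$K{\left(U \right)} = 3 U$ ($K{\left(U \right)} = 2 U + U = 3 U$)
$w = -3442$ ($w = \frac{1}{2} \left(-6884\right) = -3442$)
$c = \frac{5971}{3442}$ ($c = - \frac{5971}{-3442} = \left(-5971\right) \left(- \frac{1}{3442}\right) = \frac{5971}{3442} \approx 1.7347$)
$L = -504$ ($L = 21 \cdot 3 \cdot 4 \left(-2\right) = 21 \cdot 12 \left(-2\right) = 252 \left(-2\right) = -504$)
$\frac{1}{c + L} = \frac{1}{\frac{5971}{3442} - 504} = \frac{1}{- \frac{1728797}{3442}} = - \frac{3442}{1728797}$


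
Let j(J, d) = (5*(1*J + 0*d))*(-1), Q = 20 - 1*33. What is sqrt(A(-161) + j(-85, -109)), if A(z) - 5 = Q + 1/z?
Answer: 8*sqrt(168889)/161 ≈ 20.420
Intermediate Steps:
Q = -13 (Q = 20 - 33 = -13)
A(z) = -8 + 1/z (A(z) = 5 + (-13 + 1/z) = -8 + 1/z)
j(J, d) = -5*J (j(J, d) = (5*(J + 0))*(-1) = (5*J)*(-1) = -5*J)
sqrt(A(-161) + j(-85, -109)) = sqrt((-8 + 1/(-161)) - 5*(-85)) = sqrt((-8 - 1/161) + 425) = sqrt(-1289/161 + 425) = sqrt(67136/161) = 8*sqrt(168889)/161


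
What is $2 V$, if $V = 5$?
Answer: $10$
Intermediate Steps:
$2 V = 2 \cdot 5 = 10$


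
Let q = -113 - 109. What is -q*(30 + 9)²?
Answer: 337662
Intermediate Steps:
q = -222
-q*(30 + 9)² = -(-222)*(30 + 9)² = -(-222)*39² = -(-222)*1521 = -1*(-337662) = 337662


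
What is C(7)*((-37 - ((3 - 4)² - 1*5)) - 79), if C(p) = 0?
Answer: 0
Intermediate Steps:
C(7)*((-37 - ((3 - 4)² - 1*5)) - 79) = 0*((-37 - ((3 - 4)² - 1*5)) - 79) = 0*((-37 - ((-1)² - 5)) - 79) = 0*((-37 - (1 - 5)) - 79) = 0*((-37 - 1*(-4)) - 79) = 0*((-37 + 4) - 79) = 0*(-33 - 79) = 0*(-112) = 0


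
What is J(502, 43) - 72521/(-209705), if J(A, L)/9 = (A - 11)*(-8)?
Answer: -7413418639/209705 ≈ -35352.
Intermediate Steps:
J(A, L) = 792 - 72*A (J(A, L) = 9*((A - 11)*(-8)) = 9*((-11 + A)*(-8)) = 9*(88 - 8*A) = 792 - 72*A)
J(502, 43) - 72521/(-209705) = (792 - 72*502) - 72521/(-209705) = (792 - 36144) - 72521*(-1/209705) = -35352 + 72521/209705 = -7413418639/209705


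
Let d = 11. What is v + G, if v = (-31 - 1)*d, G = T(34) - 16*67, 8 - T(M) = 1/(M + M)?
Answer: -96289/68 ≈ -1416.0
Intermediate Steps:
T(M) = 8 - 1/(2*M) (T(M) = 8 - 1/(M + M) = 8 - 1/(2*M))
G = -72353/68 (G = (8 - ½/34) - 16*67 = (8 - ½*1/34) - 1*1072 = (8 - 1/68) - 1072 = 543/68 - 1072 = -72353/68 ≈ -1064.0)
v = -352 (v = (-31 - 1)*11 = -32*11 = -352)
v + G = -352 - 72353/68 = -96289/68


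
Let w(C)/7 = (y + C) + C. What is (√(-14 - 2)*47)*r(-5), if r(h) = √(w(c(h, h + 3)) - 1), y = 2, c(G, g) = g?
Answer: -188*√15 ≈ -728.12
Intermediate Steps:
w(C) = 14 + 14*C (w(C) = 7*((2 + C) + C) = 7*(2 + 2*C) = 14 + 14*C)
r(h) = √(55 + 14*h) (r(h) = √((14 + 14*(h + 3)) - 1) = √((14 + 14*(3 + h)) - 1) = √((14 + (42 + 14*h)) - 1) = √((56 + 14*h) - 1) = √(55 + 14*h))
(√(-14 - 2)*47)*r(-5) = (√(-14 - 2)*47)*√(55 + 14*(-5)) = (√(-16)*47)*√(55 - 70) = ((4*I)*47)*√(-15) = (188*I)*(I*√15) = -188*√15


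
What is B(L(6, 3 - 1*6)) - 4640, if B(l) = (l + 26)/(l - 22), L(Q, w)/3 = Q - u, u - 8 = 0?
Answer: -32485/7 ≈ -4640.7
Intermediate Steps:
u = 8 (u = 8 + 0 = 8)
L(Q, w) = -24 + 3*Q (L(Q, w) = 3*(Q - 1*8) = 3*(Q - 8) = 3*(-8 + Q) = -24 + 3*Q)
B(l) = (26 + l)/(-22 + l)
B(L(6, 3 - 1*6)) - 4640 = (26 + (-24 + 3*6))/(-22 + (-24 + 3*6)) - 4640 = (26 + (-24 + 18))/(-22 + (-24 + 18)) - 4640 = (26 - 6)/(-22 - 6) - 4640 = 20/(-28) - 4640 = -1/28*20 - 4640 = -5/7 - 4640 = -32485/7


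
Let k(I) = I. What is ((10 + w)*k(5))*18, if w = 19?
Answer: 2610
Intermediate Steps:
((10 + w)*k(5))*18 = ((10 + 19)*5)*18 = (29*5)*18 = 145*18 = 2610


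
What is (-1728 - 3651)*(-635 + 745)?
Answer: -591690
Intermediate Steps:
(-1728 - 3651)*(-635 + 745) = -5379*110 = -591690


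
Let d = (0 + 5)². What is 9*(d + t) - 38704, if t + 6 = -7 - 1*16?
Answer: -38740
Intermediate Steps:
t = -29 (t = -6 + (-7 - 1*16) = -6 + (-7 - 16) = -6 - 23 = -29)
d = 25 (d = 5² = 25)
9*(d + t) - 38704 = 9*(25 - 29) - 38704 = 9*(-4) - 38704 = -36 - 38704 = -38740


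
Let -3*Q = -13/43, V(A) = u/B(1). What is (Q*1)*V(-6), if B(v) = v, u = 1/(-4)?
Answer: -13/516 ≈ -0.025194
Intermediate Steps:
u = -¼ ≈ -0.25000
V(A) = -¼ (V(A) = -¼/1 = -¼*1 = -¼)
Q = 13/129 (Q = -(-13)/(3*43) = -⅓*(-13/43) = 13/129 ≈ 0.10078)
(Q*1)*V(-6) = ((13/129)*1)*(-¼) = (13/129)*(-¼) = -13/516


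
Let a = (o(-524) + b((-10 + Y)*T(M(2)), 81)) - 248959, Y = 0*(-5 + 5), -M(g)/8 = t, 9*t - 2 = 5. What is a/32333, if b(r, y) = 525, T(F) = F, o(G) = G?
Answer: -248958/32333 ≈ -7.6998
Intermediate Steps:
t = 7/9 (t = 2/9 + (⅑)*5 = 2/9 + 5/9 = 7/9 ≈ 0.77778)
M(g) = -56/9 (M(g) = -8*7/9 = -56/9)
Y = 0 (Y = 0*0 = 0)
a = -248958 (a = (-524 + 525) - 248959 = 1 - 248959 = -248958)
a/32333 = -248958/32333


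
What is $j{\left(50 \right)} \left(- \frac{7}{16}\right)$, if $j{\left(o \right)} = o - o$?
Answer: $0$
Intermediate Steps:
$j{\left(o \right)} = 0$
$j{\left(50 \right)} \left(- \frac{7}{16}\right) = 0 \left(- \frac{7}{16}\right) = 0$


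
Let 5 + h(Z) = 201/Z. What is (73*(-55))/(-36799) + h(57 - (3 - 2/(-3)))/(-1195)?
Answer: 774917403/7035968800 ≈ 0.11014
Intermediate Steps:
h(Z) = -5 + 201/Z
(73*(-55))/(-36799) + h(57 - (3 - 2/(-3)))/(-1195) = (73*(-55))/(-36799) + (-5 + 201/(57 - (3 - 2/(-3))))/(-1195) = -4015*(-1/36799) + (-5 + 201/(57 - (3 - 2*(-1)/3)))*(-1/1195) = 4015/36799 + (-5 + 201/(57 - (3 - 1*(-⅔))))*(-1/1195) = 4015/36799 + (-5 + 201/(57 - (3 + ⅔)))*(-1/1195) = 4015/36799 + (-5 + 201/(57 - 1*11/3))*(-1/1195) = 4015/36799 + (-5 + 201/(57 - 11/3))*(-1/1195) = 4015/36799 + (-5 + 201/(160/3))*(-1/1195) = 4015/36799 + (-5 + 201*(3/160))*(-1/1195) = 4015/36799 + (-5 + 603/160)*(-1/1195) = 4015/36799 - 197/160*(-1/1195) = 4015/36799 + 197/191200 = 774917403/7035968800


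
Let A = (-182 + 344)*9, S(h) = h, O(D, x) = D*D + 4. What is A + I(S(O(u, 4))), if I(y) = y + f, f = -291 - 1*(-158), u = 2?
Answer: 1333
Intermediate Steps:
f = -133 (f = -291 + 158 = -133)
O(D, x) = 4 + D**2 (O(D, x) = D**2 + 4 = 4 + D**2)
A = 1458 (A = 162*9 = 1458)
I(y) = -133 + y (I(y) = y - 133 = -133 + y)
A + I(S(O(u, 4))) = 1458 + (-133 + (4 + 2**2)) = 1458 + (-133 + (4 + 4)) = 1458 + (-133 + 8) = 1458 - 125 = 1333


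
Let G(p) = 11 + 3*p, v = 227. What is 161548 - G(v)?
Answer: 160856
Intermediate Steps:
161548 - G(v) = 161548 - (11 + 3*227) = 161548 - (11 + 681) = 161548 - 1*692 = 161548 - 692 = 160856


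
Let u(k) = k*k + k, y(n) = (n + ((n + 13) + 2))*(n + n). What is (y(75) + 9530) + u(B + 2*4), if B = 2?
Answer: 34390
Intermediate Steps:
y(n) = 2*n*(15 + 2*n) (y(n) = (n + ((13 + n) + 2))*(2*n) = (n + (15 + n))*(2*n) = (15 + 2*n)*(2*n) = 2*n*(15 + 2*n))
u(k) = k + k**2 (u(k) = k**2 + k = k + k**2)
(y(75) + 9530) + u(B + 2*4) = (2*75*(15 + 2*75) + 9530) + (2 + 2*4)*(1 + (2 + 2*4)) = (2*75*(15 + 150) + 9530) + (2 + 8)*(1 + (2 + 8)) = (2*75*165 + 9530) + 10*(1 + 10) = (24750 + 9530) + 10*11 = 34280 + 110 = 34390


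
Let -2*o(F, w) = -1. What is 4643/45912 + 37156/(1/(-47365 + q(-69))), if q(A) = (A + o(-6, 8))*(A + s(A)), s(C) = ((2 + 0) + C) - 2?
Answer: -64674318579421/45912 ≈ -1.4087e+9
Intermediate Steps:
o(F, w) = 1/2 (o(F, w) = -1/2*(-1) = 1/2)
s(C) = C (s(C) = (2 + C) - 2 = C)
q(A) = 2*A*(1/2 + A) (q(A) = (A + 1/2)*(A + A) = (1/2 + A)*(2*A) = 2*A*(1/2 + A))
4643/45912 + 37156/(1/(-47365 + q(-69))) = 4643/45912 + 37156/(1/(-47365 - 69*(1 + 2*(-69)))) = 4643*(1/45912) + 37156/(1/(-47365 - 69*(1 - 138))) = 4643/45912 + 37156/(1/(-47365 - 69*(-137))) = 4643/45912 + 37156/(1/(-47365 + 9453)) = 4643/45912 + 37156/(1/(-37912)) = 4643/45912 + 37156/(-1/37912) = 4643/45912 + 37156*(-37912) = 4643/45912 - 1408658272 = -64674318579421/45912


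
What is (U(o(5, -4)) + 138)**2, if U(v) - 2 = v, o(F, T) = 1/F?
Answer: 491401/25 ≈ 19656.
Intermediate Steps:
U(v) = 2 + v
(U(o(5, -4)) + 138)**2 = ((2 + 1/5) + 138)**2 = (11/5 + 138)**2 = (701/5)**2 = 491401/25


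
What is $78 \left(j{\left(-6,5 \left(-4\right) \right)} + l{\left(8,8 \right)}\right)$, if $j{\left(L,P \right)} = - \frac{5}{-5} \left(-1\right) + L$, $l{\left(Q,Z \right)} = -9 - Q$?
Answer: $-1872$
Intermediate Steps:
$j{\left(L,P \right)} = -1 + L$ ($j{\left(L,P \right)} = \left(-5\right) \left(- \frac{1}{5}\right) \left(-1\right) + L = 1 \left(-1\right) + L = -1 + L$)
$78 \left(j{\left(-6,5 \left(-4\right) \right)} + l{\left(8,8 \right)}\right) = 78 \left(\left(-1 - 6\right) - 17\right) = 78 \left(-7 - 17\right) = 78 \left(-24\right) = -1872$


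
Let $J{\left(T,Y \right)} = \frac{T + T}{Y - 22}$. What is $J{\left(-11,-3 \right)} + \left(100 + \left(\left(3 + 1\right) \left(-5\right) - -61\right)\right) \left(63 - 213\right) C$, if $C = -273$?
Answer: $\frac{144348772}{25} \approx 5.774 \cdot 10^{6}$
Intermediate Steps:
$J{\left(T,Y \right)} = \frac{2 T}{-22 + Y}$
$J{\left(-11,-3 \right)} + \left(100 + \left(\left(3 + 1\right) \left(-5\right) - -61\right)\right) \left(63 - 213\right) C = 2 \left(-11\right) \frac{1}{-22 - 3} + \left(100 + \left(\left(3 + 1\right) \left(-5\right) - -61\right)\right) \left(63 - 213\right) \left(-273\right) = 2 \left(-11\right) \frac{1}{-25} + \left(100 + \left(4 \left(-5\right) + 61\right)\right) \left(-150\right) \left(-273\right) = 2 \left(-11\right) \left(- \frac{1}{25}\right) + \left(100 + \left(-20 + 61\right)\right) \left(-150\right) \left(-273\right) = \frac{22}{25} + \left(100 + 41\right) \left(-150\right) \left(-273\right) = \frac{22}{25} + 141 \left(-150\right) \left(-273\right) = \frac{22}{25} - -5773950 = \frac{22}{25} + 5773950 = \frac{144348772}{25}$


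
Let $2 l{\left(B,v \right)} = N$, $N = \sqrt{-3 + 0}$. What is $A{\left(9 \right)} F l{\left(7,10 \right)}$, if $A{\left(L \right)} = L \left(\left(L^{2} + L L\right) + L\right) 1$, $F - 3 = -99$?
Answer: $- 73872 i \sqrt{3} \approx - 1.2795 \cdot 10^{5} i$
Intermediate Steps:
$F = -96$ ($F = 3 - 99 = -96$)
$N = i \sqrt{3}$ ($N = \sqrt{-3} = i \sqrt{3} \approx 1.732 i$)
$l{\left(B,v \right)} = \frac{i \sqrt{3}}{2}$
$A{\left(L \right)} = L \left(L + 2 L^{2}\right)$ ($A{\left(L \right)} = L \left(\left(L^{2} + L^{2}\right) + L\right) 1 = L \left(2 L^{2} + L\right) 1 = L \left(L + 2 L^{2}\right) 1 = L \left(L + 2 L^{2}\right)$)
$A{\left(9 \right)} F l{\left(7,10 \right)} = 9^{2} \left(1 + 2 \cdot 9\right) \left(-96\right) \frac{i \sqrt{3}}{2} = 81 \left(1 + 18\right) \left(-96\right) \frac{i \sqrt{3}}{2} = 81 \cdot 19 \left(-96\right) \frac{i \sqrt{3}}{2} = 1539 \left(-96\right) \frac{i \sqrt{3}}{2} = - 147744 \frac{i \sqrt{3}}{2} = - 73872 i \sqrt{3}$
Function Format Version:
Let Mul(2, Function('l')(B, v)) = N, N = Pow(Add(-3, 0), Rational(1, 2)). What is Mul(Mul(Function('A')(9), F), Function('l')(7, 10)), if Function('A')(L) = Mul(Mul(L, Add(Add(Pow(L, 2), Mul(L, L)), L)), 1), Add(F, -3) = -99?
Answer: Mul(-73872, I, Pow(3, Rational(1, 2))) ≈ Mul(-1.2795e+5, I)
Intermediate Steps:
F = -96 (F = Add(3, -99) = -96)
N = Mul(I, Pow(3, Rational(1, 2))) (N = Pow(-3, Rational(1, 2)) = Mul(I, Pow(3, Rational(1, 2))) ≈ Mul(1.7320, I))
Function('l')(B, v) = Mul(Rational(1, 2), I, Pow(3, Rational(1, 2))) (Function('l')(B, v) = Mul(Rational(1, 2), Mul(I, Pow(3, Rational(1, 2)))) = Mul(Rational(1, 2), I, Pow(3, Rational(1, 2))))
Function('A')(L) = Mul(L, Add(L, Mul(2, Pow(L, 2)))) (Function('A')(L) = Mul(Mul(L, Add(Add(Pow(L, 2), Pow(L, 2)), L)), 1) = Mul(Mul(L, Add(Mul(2, Pow(L, 2)), L)), 1) = Mul(Mul(L, Add(L, Mul(2, Pow(L, 2)))), 1) = Mul(L, Add(L, Mul(2, Pow(L, 2)))))
Mul(Mul(Function('A')(9), F), Function('l')(7, 10)) = Mul(Mul(Mul(Pow(9, 2), Add(1, Mul(2, 9))), -96), Mul(Rational(1, 2), I, Pow(3, Rational(1, 2)))) = Mul(Mul(Mul(81, Add(1, 18)), -96), Mul(Rational(1, 2), I, Pow(3, Rational(1, 2)))) = Mul(Mul(Mul(81, 19), -96), Mul(Rational(1, 2), I, Pow(3, Rational(1, 2)))) = Mul(Mul(1539, -96), Mul(Rational(1, 2), I, Pow(3, Rational(1, 2)))) = Mul(-147744, Mul(Rational(1, 2), I, Pow(3, Rational(1, 2)))) = Mul(-73872, I, Pow(3, Rational(1, 2)))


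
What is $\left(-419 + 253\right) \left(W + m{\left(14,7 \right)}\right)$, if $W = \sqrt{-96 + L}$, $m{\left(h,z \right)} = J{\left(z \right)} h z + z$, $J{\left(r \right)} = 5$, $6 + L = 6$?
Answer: $-82502 - 664 i \sqrt{6} \approx -82502.0 - 1626.5 i$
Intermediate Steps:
$L = 0$ ($L = -6 + 6 = 0$)
$m{\left(h,z \right)} = z + 5 h z$ ($m{\left(h,z \right)} = 5 h z + z = z + 5 h z$)
$W = 4 i \sqrt{6}$ ($W = \sqrt{-96 + 0} = \sqrt{-96} = 4 i \sqrt{6} \approx 9.798 i$)
$\left(-419 + 253\right) \left(W + m{\left(14,7 \right)}\right) = \left(-419 + 253\right) \left(4 i \sqrt{6} + 7 \left(1 + 5 \cdot 14\right)\right) = - 166 \left(4 i \sqrt{6} + 7 \left(1 + 70\right)\right) = - 166 \left(4 i \sqrt{6} + 7 \cdot 71\right) = - 166 \left(4 i \sqrt{6} + 497\right) = - 166 \left(497 + 4 i \sqrt{6}\right) = -82502 - 664 i \sqrt{6}$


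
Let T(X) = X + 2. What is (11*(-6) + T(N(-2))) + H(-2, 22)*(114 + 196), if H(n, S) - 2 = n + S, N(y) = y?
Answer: 6754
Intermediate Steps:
T(X) = 2 + X
H(n, S) = 2 + S + n (H(n, S) = 2 + (n + S) = 2 + (S + n) = 2 + S + n)
(11*(-6) + T(N(-2))) + H(-2, 22)*(114 + 196) = (11*(-6) + (2 - 2)) + (2 + 22 - 2)*(114 + 196) = (-66 + 0) + 22*310 = -66 + 6820 = 6754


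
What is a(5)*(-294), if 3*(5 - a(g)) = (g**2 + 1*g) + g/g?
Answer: 1568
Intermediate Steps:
a(g) = 14/3 - g/3 - g**2/3 (a(g) = 5 - ((g**2 + 1*g) + g/g)/3 = 5 - ((g**2 + g) + 1)/3 = 5 - ((g + g**2) + 1)/3 = 5 - (1 + g + g**2)/3 = 5 + (-1/3 - g/3 - g**2/3) = 14/3 - g/3 - g**2/3)
a(5)*(-294) = (14/3 - 1/3*5 - 1/3*5**2)*(-294) = (14/3 - 5/3 - 1/3*25)*(-294) = (14/3 - 5/3 - 25/3)*(-294) = -16/3*(-294) = 1568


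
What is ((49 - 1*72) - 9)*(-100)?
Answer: 3200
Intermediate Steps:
((49 - 1*72) - 9)*(-100) = ((49 - 72) - 9)*(-100) = (-23 - 9)*(-100) = -32*(-100) = 3200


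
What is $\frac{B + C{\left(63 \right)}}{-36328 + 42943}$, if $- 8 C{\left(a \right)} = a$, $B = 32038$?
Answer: $\frac{256241}{52920} \approx 4.842$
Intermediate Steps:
$C{\left(a \right)} = - \frac{a}{8}$
$\frac{B + C{\left(63 \right)}}{-36328 + 42943} = \frac{32038 - \frac{63}{8}}{-36328 + 42943} = \frac{32038 - \frac{63}{8}}{6615} = \frac{256241}{8} \cdot \frac{1}{6615} = \frac{256241}{52920}$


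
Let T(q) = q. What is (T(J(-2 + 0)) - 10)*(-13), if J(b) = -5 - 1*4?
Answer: 247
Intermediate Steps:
J(b) = -9 (J(b) = -5 - 4 = -9)
(T(J(-2 + 0)) - 10)*(-13) = (-9 - 10)*(-13) = -19*(-13) = 247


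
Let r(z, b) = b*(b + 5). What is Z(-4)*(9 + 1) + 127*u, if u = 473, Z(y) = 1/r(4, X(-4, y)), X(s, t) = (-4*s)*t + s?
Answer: 128672087/2142 ≈ 60071.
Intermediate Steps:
X(s, t) = s - 4*s*t (X(s, t) = -4*s*t + s = s - 4*s*t)
r(z, b) = b*(5 + b)
Z(y) = 1/((1 + 16*y)*(-4 + 16*y)) (Z(y) = 1/((-4*(1 - 4*y))*(5 - 4*(1 - 4*y))) = 1/((-4 + 16*y)*(5 + (-4 + 16*y))) = 1/((-4 + 16*y)*(1 + 16*y)) = 1/((1 + 16*y)*(-4 + 16*y)))
Z(-4)*(9 + 1) + 127*u = (1/(4*(-1 - 12*(-4) + 64*(-4)²)))*(9 + 1) + 127*473 = (1/(4*(-1 + 48 + 64*16)))*10 + 60071 = (1/(4*(-1 + 48 + 1024)))*10 + 60071 = ((¼)/1071)*10 + 60071 = ((¼)*(1/1071))*10 + 60071 = (1/4284)*10 + 60071 = 5/2142 + 60071 = 128672087/2142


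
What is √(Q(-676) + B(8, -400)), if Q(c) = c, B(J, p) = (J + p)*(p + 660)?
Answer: 2*I*√25649 ≈ 320.31*I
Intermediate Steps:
B(J, p) = (660 + p)*(J + p) (B(J, p) = (J + p)*(660 + p) = (660 + p)*(J + p))
√(Q(-676) + B(8, -400)) = √(-676 + ((-400)² + 660*8 + 660*(-400) + 8*(-400))) = √(-676 + (160000 + 5280 - 264000 - 3200)) = √(-676 - 101920) = √(-102596) = 2*I*√25649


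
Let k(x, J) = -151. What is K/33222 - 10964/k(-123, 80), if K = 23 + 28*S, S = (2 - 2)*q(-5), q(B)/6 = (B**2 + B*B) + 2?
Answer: 364249481/5016522 ≈ 72.610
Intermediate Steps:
q(B) = 12 + 12*B**2 (q(B) = 6*((B**2 + B*B) + 2) = 6*((B**2 + B**2) + 2) = 6*(2*B**2 + 2) = 6*(2 + 2*B**2) = 12 + 12*B**2)
S = 0 (S = (2 - 2)*(12 + 12*(-5)**2) = 0*(12 + 12*25) = 0*(12 + 300) = 0*312 = 0)
K = 23 (K = 23 + 28*0 = 23 + 0 = 23)
K/33222 - 10964/k(-123, 80) = 23/33222 - 10964/(-151) = 23*(1/33222) - 10964*(-1/151) = 23/33222 + 10964/151 = 364249481/5016522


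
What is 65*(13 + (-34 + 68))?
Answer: 3055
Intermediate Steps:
65*(13 + (-34 + 68)) = 65*(13 + 34) = 65*47 = 3055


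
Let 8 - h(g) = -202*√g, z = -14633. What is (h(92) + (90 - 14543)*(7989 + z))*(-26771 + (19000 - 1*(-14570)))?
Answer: 652879006260 + 2746796*√23 ≈ 6.5289e+11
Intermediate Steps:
h(g) = 8 + 202*√g (h(g) = 8 - (-202)*√g = 8 + 202*√g)
(h(92) + (90 - 14543)*(7989 + z))*(-26771 + (19000 - 1*(-14570))) = ((8 + 202*√92) + (90 - 14543)*(7989 - 14633))*(-26771 + (19000 - 1*(-14570))) = ((8 + 202*(2*√23)) - 14453*(-6644))*(-26771 + (19000 + 14570)) = ((8 + 404*√23) + 96025732)*(-26771 + 33570) = (96025740 + 404*√23)*6799 = 652879006260 + 2746796*√23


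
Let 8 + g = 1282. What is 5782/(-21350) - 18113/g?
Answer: -28148487/1942850 ≈ -14.488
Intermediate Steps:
g = 1274 (g = -8 + 1282 = 1274)
5782/(-21350) - 18113/g = 5782/(-21350) - 18113/1274 = 5782*(-1/21350) - 18113*1/1274 = -413/1525 - 18113/1274 = -28148487/1942850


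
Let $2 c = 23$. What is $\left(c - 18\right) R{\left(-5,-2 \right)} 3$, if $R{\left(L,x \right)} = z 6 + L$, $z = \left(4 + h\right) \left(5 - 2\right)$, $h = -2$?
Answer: $- \frac{1209}{2} \approx -604.5$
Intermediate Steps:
$c = \frac{23}{2}$ ($c = \frac{1}{2} \cdot 23 = \frac{23}{2} \approx 11.5$)
$z = 6$ ($z = \left(4 - 2\right) \left(5 - 2\right) = 2 \cdot 3 = 6$)
$R{\left(L,x \right)} = 36 + L$ ($R{\left(L,x \right)} = 6 \cdot 6 + L = 36 + L$)
$\left(c - 18\right) R{\left(-5,-2 \right)} 3 = \left(\frac{23}{2} - 18\right) \left(36 - 5\right) 3 = \left(\frac{23}{2} - 18\right) 31 \cdot 3 = \left(- \frac{13}{2}\right) 31 \cdot 3 = \left(- \frac{403}{2}\right) 3 = - \frac{1209}{2}$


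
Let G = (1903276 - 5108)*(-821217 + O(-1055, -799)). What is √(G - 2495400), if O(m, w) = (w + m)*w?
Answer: 4*√78314578017 ≈ 1.1194e+6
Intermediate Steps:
O(m, w) = w*(m + w) (O(m, w) = (m + w)*w = w*(m + w))
G = 1253035743672 (G = (1903276 - 5108)*(-821217 - 799*(-1055 - 799)) = 1898168*(-821217 - 799*(-1854)) = 1898168*(-821217 + 1481346) = 1898168*660129 = 1253035743672)
√(G - 2495400) = √(1253035743672 - 2495400) = √1253033248272 = 4*√78314578017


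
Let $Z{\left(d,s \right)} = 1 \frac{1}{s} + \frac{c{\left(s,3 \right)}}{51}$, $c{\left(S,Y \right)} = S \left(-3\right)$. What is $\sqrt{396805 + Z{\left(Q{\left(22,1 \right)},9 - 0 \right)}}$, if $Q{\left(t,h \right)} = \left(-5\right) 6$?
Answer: $\frac{\sqrt{1032088717}}{51} \approx 629.92$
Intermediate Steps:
$c{\left(S,Y \right)} = - 3 S$
$Q{\left(t,h \right)} = -30$
$Z{\left(d,s \right)} = \frac{1}{s} - \frac{s}{17}$ ($Z{\left(d,s \right)} = 1 \frac{1}{s} + \frac{\left(-3\right) s}{51} = \frac{1}{s} + - 3 s \frac{1}{51} = \frac{1}{s} - \frac{s}{17}$)
$\sqrt{396805 + Z{\left(Q{\left(22,1 \right)},9 - 0 \right)}} = \sqrt{396805 + \left(\frac{1}{9 - 0} - \frac{9 - 0}{17}\right)} = \sqrt{396805 + \left(\frac{1}{9 + 0} - \frac{9 + 0}{17}\right)} = \sqrt{396805 + \left(\frac{1}{9} - \frac{9}{17}\right)} = \sqrt{396805 - \frac{64}{153}} = \sqrt{\frac{60711101}{153}} = \frac{\sqrt{1032088717}}{51}$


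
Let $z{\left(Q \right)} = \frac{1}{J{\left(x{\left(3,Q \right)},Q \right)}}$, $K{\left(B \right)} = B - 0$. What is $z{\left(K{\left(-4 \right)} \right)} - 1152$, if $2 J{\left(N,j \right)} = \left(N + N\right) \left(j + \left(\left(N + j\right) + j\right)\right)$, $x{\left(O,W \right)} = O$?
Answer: $- \frac{31105}{27} \approx -1152.0$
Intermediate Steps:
$K{\left(B \right)} = B$ ($K{\left(B \right)} = B + 0 = B$)
$J{\left(N,j \right)} = N \left(N + 3 j\right)$ ($J{\left(N,j \right)} = \frac{\left(N + N\right) \left(j + \left(\left(N + j\right) + j\right)\right)}{2} = \frac{2 N \left(j + \left(N + 2 j\right)\right)}{2} = \frac{2 N \left(N + 3 j\right)}{2} = N \left(N + 3 j\right)$)
$z{\left(Q \right)} = \frac{1}{9 + 9 Q}$ ($z{\left(Q \right)} = \frac{1}{3 \left(3 + 3 Q\right)} = \frac{1}{9 + 9 Q}$)
$z{\left(K{\left(-4 \right)} \right)} - 1152 = \frac{1}{9 \left(1 - 4\right)} - 1152 = \frac{1}{9 \left(-3\right)} - 1152 = \frac{1}{9} \left(- \frac{1}{3}\right) - 1152 = - \frac{1}{27} - 1152 = - \frac{31105}{27}$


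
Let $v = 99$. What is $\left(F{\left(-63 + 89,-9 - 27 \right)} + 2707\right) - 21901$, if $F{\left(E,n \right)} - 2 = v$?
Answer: $-19093$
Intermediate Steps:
$F{\left(E,n \right)} = 101$ ($F{\left(E,n \right)} = 2 + 99 = 101$)
$\left(F{\left(-63 + 89,-9 - 27 \right)} + 2707\right) - 21901 = \left(101 + 2707\right) - 21901 = 2808 - 21901 = -19093$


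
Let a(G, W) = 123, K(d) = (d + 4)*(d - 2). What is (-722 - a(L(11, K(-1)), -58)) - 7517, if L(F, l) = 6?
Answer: -8362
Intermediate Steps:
K(d) = (-2 + d)*(4 + d) (K(d) = (4 + d)*(-2 + d) = (-2 + d)*(4 + d))
(-722 - a(L(11, K(-1)), -58)) - 7517 = (-722 - 1*123) - 7517 = (-722 - 123) - 7517 = -845 - 7517 = -8362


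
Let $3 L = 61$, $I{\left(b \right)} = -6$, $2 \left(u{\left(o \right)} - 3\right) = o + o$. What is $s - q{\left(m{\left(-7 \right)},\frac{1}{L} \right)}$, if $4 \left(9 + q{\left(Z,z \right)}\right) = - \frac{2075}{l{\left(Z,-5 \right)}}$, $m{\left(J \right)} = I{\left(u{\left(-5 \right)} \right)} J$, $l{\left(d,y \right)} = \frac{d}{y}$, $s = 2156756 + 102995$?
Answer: $\frac{379629305}{168} \approx 2.2597 \cdot 10^{6}$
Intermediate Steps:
$u{\left(o \right)} = 3 + o$ ($u{\left(o \right)} = 3 + \frac{o + o}{2} = 3 + \frac{2 o}{2} = 3 + o$)
$L = \frac{61}{3}$ ($L = \frac{1}{3} \cdot 61 = \frac{61}{3} \approx 20.333$)
$s = 2259751$
$m{\left(J \right)} = - 6 J$
$q{\left(Z,z \right)} = -9 + \frac{10375}{4 Z}$ ($q{\left(Z,z \right)} = -9 + \frac{\left(-2075\right) \frac{1}{Z \frac{1}{-5}}}{4} = -9 + \frac{\left(-2075\right) \frac{1}{Z \left(- \frac{1}{5}\right)}}{4} = -9 + \frac{\left(-2075\right) \frac{1}{\left(- \frac{1}{5}\right) Z}}{4} = -9 + \frac{\left(-2075\right) \left(- \frac{5}{Z}\right)}{4} = -9 + \frac{10375 \frac{1}{Z}}{4} = -9 + \frac{10375}{4 Z}$)
$s - q{\left(m{\left(-7 \right)},\frac{1}{L} \right)} = 2259751 - \left(-9 + \frac{10375}{4 \left(\left(-6\right) \left(-7\right)\right)}\right) = 2259751 - \left(-9 + \frac{10375}{4 \cdot 42}\right) = 2259751 - \left(-9 + \frac{10375}{4} \cdot \frac{1}{42}\right) = 2259751 - \left(-9 + \frac{10375}{168}\right) = 2259751 - \frac{8863}{168} = \frac{379629305}{168}$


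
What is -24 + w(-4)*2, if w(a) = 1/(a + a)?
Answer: -97/4 ≈ -24.250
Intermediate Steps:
w(a) = 1/(2*a)
-24 + w(-4)*2 = -24 + ((1/2)/(-4))*2 = -24 + ((1/2)*(-1/4))*2 = -24 - 1/8*2 = -24 - 1/4 = -97/4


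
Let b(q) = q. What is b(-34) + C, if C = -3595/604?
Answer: -24131/604 ≈ -39.952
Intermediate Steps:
C = -3595/604 (C = -3595*1/604 = -3595/604 ≈ -5.9520)
b(-34) + C = -34 - 3595/604 = -24131/604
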